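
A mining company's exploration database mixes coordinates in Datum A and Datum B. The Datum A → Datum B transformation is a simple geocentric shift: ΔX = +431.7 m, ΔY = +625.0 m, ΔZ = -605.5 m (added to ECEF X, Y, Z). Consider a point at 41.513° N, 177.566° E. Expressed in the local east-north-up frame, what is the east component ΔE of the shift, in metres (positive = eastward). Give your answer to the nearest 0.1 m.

ΔE = -642.8 m

The local east axis at (φ, λ) is (−sin λ, cos λ, 0), so ΔE = −sin(177.566°)·431.7 + cos(177.566°)·625.0 = -642.77 m.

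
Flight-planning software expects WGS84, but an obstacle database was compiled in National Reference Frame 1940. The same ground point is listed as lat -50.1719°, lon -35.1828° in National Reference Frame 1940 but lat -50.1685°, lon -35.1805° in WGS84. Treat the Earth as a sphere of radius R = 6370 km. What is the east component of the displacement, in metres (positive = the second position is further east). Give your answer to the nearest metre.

Δφ = -50.1685° − -50.1719° = +0.0034°; Δλ = -35.1805° − -35.1828° = +0.0023°.
1° along a meridian = πR/180 = 111177 m.
ΔN = Δφ × 111177 = 378.0 m; ΔE = Δλ × 111177 × cos(-50.1719°) = +0.0023 × 111177 × 0.640486 = 163.8 m.

ΔE = 164 m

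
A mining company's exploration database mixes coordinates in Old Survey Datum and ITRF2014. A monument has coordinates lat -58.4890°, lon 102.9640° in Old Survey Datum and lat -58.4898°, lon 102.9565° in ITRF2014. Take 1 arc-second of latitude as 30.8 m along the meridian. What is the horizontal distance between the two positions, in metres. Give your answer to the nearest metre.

Δφ = -58.4898° − -58.4890° = -0.0008°; Δλ = 102.9565° − 102.9640° = -0.0075°.
1° of latitude = 3600 × 30.80 = 110880 m.
ΔN = Δφ × 110880 = -88.7 m; ΔE = Δλ × 110880 × cos(-58.4890°) = -0.0075 × 110880 × 0.522662 = -434.6 m.
Distance = √(ΔE² + ΔN²) = √((-434.6)² + (-88.7)²) = 443.6 m.

444 m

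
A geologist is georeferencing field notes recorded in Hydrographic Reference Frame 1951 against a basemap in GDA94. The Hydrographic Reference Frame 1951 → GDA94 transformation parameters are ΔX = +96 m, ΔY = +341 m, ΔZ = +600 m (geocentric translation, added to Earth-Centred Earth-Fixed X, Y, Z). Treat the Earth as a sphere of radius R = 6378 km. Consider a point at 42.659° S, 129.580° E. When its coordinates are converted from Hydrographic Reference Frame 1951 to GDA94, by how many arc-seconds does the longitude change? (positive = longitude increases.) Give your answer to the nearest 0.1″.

Δλ = -12.8″

sin φ = -0.677634, cos φ = 0.735400, sin λ = 0.770736, cos λ = -0.637155.
East component: ΔE = −sin λ·ΔX + cos λ·ΔY = −(0.770736)(96) + (-0.637155)(341) = -291.26 m.
1° of latitude spans πR/180 = 111317 m; at latitude φ, 1° of longitude spans that × cos φ = 81862.6 m, so Δλ = -291.26 / 81862.6 × 3600 = -12.809″.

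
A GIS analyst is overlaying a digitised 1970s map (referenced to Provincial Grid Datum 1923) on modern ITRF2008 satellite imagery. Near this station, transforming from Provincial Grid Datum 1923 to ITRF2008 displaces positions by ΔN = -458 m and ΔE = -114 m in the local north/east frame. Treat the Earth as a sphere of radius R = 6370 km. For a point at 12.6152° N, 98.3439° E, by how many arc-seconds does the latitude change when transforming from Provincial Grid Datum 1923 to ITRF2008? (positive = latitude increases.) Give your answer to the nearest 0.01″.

Δφ = -14.83″

On a sphere of radius R, 1 rad of latitude = R, so Δφ = ΔN / R = -458.0 / 6370000 = -7.1900e-05 rad = -14.830″.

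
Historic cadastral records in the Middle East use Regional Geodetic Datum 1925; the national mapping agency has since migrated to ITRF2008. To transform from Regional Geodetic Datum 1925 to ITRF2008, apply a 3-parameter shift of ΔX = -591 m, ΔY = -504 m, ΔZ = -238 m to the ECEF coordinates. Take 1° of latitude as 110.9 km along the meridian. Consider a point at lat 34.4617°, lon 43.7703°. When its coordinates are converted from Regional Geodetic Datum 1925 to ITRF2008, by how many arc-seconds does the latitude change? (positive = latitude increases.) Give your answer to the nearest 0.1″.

sin φ = 0.565855, cos φ = 0.824505, sin λ = 0.691769, cos λ = 0.722119.
North component: ΔN = −sin φ cos λ·ΔX − sin φ sin λ·ΔY + cos φ·ΔZ = −(0.565855)(0.722119)(-591) − (0.565855)(0.691769)(-504) + (0.824505)(-238) = 242.55 m.
1° of latitude spans 110900 m, so Δφ = 242.55 / 110900 × 3600 = 7.873″.

Δφ = 7.9″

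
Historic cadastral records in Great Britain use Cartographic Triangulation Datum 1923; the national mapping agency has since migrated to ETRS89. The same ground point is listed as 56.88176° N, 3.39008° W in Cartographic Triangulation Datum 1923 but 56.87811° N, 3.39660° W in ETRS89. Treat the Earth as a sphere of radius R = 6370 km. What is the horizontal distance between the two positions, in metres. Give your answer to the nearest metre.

Δφ = 56.87811° − 56.88176° = -0.00365°; Δλ = -3.39660° − -3.39008° = -0.00652°.
1° along a meridian = πR/180 = 111177 m.
ΔN = Δφ × 111177 = -405.8 m; ΔE = Δλ × 111177 × cos(56.88176°) = -0.00652 × 111177 × 0.546369 = -396.1 m.
Distance = √(ΔE² + ΔN²) = √((-396.1)² + (-405.8)²) = 567.0 m.

567 m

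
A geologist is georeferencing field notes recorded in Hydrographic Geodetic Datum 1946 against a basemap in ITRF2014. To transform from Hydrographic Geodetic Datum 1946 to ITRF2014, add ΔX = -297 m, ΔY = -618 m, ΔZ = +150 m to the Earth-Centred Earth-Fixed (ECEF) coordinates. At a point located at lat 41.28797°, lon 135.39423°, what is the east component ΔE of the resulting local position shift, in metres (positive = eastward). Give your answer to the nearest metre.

At φ = 41.28797°, λ = 135.39423°: sin φ = 0.659844, cos φ = 0.751403, sin λ = 0.702225, cos λ = -0.711955.
ΔE = −sin λ·ΔX + cos λ·ΔY = −(0.702225)·(-297) + (-0.711955)·(-618) = 648.55 m.

ΔE = 649 m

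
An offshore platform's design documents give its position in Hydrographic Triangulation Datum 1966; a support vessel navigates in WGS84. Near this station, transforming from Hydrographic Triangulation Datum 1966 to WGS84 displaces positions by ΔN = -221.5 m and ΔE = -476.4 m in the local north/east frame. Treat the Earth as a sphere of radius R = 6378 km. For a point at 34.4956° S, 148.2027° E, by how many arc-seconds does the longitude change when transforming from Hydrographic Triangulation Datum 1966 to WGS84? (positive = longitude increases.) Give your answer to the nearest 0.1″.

Δλ = -18.7″

At latitude -34.4956°, cos φ = 0.824170.
One radian of longitude at latitude φ spans R cos φ, so Δλ = ΔE / (R cos φ) = -476.4 / (6378000 × 0.824170) = -9.0630e-05 rad = -18.694″.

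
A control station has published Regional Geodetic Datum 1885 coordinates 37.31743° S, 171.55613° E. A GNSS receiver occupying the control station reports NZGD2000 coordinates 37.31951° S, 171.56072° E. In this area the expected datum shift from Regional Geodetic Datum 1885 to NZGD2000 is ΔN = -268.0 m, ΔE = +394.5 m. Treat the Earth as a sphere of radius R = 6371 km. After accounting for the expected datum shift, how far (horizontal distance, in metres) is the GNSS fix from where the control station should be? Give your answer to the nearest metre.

38 m

Observed coordinate differences: Δφ = -0.00208°, Δλ = +0.00459°.
Converting to metres (1° lat = 111195 m, cos φ = 0.795289): observed ΔN = -231.3 m, observed ΔE = 405.9 m.
Subtracting the expected shift leaves a residual of -231.3 − (-268.0) = 36.7 m north and 405.9 − (394.5) = 11.4 m east.
Residual distance = √(36.7² + 11.4²) = 38.4 m.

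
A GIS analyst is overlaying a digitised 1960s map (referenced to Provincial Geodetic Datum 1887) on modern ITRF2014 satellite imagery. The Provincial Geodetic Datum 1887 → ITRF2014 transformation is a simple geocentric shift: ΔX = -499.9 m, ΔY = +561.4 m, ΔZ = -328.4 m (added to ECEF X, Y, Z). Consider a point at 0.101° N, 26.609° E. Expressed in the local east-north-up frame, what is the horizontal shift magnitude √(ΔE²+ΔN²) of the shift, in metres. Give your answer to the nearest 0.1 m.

The local east axis at (φ, λ) is (−sin λ, cos λ, 0), so ΔE = −sin(26.609°)·(-499.9) + cos(26.609°)·561.4 = 725.84 m.
The local north axis is (−sin φ cos λ, −sin φ sin λ, cos φ), giving ΔN = 0.788 − 0.443 − 328.399 = -328.05 m.
Horizontal magnitude = √(ΔE² + ΔN²) = √(725.84² + (-328.05)²) = 796.54 m.

796.5 m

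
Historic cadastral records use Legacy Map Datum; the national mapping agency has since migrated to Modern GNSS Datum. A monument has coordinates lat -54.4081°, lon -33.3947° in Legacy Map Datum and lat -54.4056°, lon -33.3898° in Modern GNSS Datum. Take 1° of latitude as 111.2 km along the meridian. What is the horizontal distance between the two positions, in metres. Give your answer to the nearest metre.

Δφ = -54.4056° − -54.4081° = +0.0025°; Δλ = -33.3898° − -33.3947° = +0.0049°.
ΔN = Δφ × 111200 = 278.0 m; ΔE = Δλ × 111200 × cos(-54.4081°) = +0.0049 × 111200 × 0.582008 = 317.1 m.
Distance = √(ΔE² + ΔN²) = √(317.1² + 278.0²) = 421.7 m.

422 m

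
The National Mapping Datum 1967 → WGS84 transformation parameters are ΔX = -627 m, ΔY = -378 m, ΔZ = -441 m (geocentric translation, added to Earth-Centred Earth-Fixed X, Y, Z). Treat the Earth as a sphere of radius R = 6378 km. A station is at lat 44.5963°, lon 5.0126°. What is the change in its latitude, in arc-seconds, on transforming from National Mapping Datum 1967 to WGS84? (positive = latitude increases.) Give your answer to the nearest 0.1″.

sin φ = 0.702107, cos φ = 0.712071, sin λ = 0.087375, cos λ = 0.996176.
North component: ΔN = −sin φ cos λ·ΔX − sin φ sin λ·ΔY + cos φ·ΔZ = −(0.702107)(0.996176)(-627) − (0.702107)(0.087375)(-378) + (0.712071)(-441) = 147.70 m.
1° of latitude spans πR/180 = 111317 m, so Δφ = 147.70 / 111317 × 3600 = 4.777″.

Δφ = 4.8″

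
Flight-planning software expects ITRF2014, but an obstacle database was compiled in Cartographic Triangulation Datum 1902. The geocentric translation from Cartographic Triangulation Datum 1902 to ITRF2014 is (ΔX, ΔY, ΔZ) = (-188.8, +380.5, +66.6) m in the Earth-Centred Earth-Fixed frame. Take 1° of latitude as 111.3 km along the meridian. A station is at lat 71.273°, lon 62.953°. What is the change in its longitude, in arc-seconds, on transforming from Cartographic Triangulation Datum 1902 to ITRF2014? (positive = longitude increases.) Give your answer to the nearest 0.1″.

sin φ = 0.947059, cos φ = 0.321059, sin λ = 0.890634, cos λ = 0.454721.
East component: ΔE = −sin λ·ΔX + cos λ·ΔY = −(0.890634)(-188.8) + (0.454721)(380.5) = 341.17 m.
1° of latitude spans 111300 m; at latitude φ, 1° of longitude spans that × cos φ = 35733.9 m, so Δλ = 341.17 / 35733.9 × 3600 = 34.371″.

Δλ = 34.4″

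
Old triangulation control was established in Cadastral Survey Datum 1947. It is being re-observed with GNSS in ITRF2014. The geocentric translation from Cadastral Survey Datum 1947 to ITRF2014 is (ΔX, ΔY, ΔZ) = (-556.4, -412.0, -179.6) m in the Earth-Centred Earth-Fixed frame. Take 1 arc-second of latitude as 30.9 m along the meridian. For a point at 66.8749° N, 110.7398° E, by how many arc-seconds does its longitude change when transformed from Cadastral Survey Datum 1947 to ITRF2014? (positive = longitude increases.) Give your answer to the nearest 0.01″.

sin φ = 0.919650, cos φ = 0.392740, sin λ = 0.935198, cos λ = -0.354125.
East component: ΔE = −sin λ·ΔX + cos λ·ΔY = −(0.935198)(-556.4) + (-0.354125)(-412.0) = 666.24 m.
1° of latitude spans 3600 × 30.90 = 111240 m; at latitude φ, 1° of longitude spans that × cos φ = 43688.4 m, so Δλ = 666.24 / 43688.4 × 3600 = 54.900″.

Δλ = 54.90″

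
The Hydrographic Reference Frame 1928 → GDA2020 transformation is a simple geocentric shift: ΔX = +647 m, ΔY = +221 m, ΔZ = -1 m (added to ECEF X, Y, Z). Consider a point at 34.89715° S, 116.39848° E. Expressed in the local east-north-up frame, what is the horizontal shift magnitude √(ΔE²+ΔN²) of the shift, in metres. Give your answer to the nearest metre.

680 m

At φ = -34.89715°, λ = 116.39848°: sin φ = -0.572105, cos φ = 0.820180, sin λ = 0.895724, cos λ = -0.444611.
ΔE = −sin λ·ΔX + cos λ·ΔY = −(0.895724)·(647) + (-0.444611)·(221) = -677.79 m.
ΔN = −sin φ cos λ·ΔX − sin φ sin λ·ΔY + cos φ·ΔZ = −(-0.572105)(-0.444611)(647) − (-0.572105)(0.895724)(221) + (0.820180)(-1) = -52.14 m.
Horizontal magnitude = √(ΔE² + ΔN²) = √((-677.79)² + (-52.14)²) = 679.80 m.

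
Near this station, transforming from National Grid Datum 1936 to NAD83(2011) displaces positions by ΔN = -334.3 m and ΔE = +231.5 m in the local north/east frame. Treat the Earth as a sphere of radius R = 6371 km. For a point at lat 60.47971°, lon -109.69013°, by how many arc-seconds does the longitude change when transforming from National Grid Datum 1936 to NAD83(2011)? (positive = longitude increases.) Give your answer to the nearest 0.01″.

Δλ = 15.21″

At latitude 60.47971°, cos φ = 0.492732.
One radian of longitude at latitude φ spans R cos φ, so Δλ = ΔE / (R cos φ) = 231.5 / (6371000 × 0.492732) = 7.3745e-05 rad = 15.211″.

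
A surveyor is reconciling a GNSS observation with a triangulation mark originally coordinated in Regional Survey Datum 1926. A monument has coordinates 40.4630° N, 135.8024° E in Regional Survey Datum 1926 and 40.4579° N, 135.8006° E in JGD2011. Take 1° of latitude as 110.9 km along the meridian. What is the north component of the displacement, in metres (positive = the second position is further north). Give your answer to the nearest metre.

Δφ = 40.4579° − 40.4630° = -0.0051°; Δλ = 135.8006° − 135.8024° = -0.0018°.
ΔN = Δφ × 110900 = -565.6 m; ΔE = Δλ × 110900 × cos(40.4630°) = -0.0018 × 110900 × 0.760825 = -151.9 m.

ΔN = -566 m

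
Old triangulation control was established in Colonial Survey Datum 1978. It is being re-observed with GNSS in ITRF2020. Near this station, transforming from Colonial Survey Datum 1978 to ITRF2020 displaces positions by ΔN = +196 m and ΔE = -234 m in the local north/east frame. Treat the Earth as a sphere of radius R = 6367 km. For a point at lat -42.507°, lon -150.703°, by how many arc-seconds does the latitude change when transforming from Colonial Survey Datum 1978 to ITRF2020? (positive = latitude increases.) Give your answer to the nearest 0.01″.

On a sphere of radius R, 1 rad of latitude = R, so Δφ = ΔN / R = 196.0 / 6367000 = 3.0784e-05 rad = 6.350″.

Δφ = 6.35″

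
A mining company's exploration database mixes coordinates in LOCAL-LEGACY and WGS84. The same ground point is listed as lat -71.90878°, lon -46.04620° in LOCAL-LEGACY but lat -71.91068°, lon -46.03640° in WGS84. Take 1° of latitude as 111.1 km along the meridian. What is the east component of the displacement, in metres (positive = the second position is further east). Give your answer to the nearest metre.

ΔE = 338 m

Δφ = -71.91068° − -71.90878° = -0.00190°; Δλ = -46.03640° − -46.04620° = +0.00980°.
ΔN = Δφ × 111100 = -211.1 m; ΔE = Δλ × 111100 × cos(-71.90878°) = +0.00980 × 111100 × 0.310531 = 338.1 m.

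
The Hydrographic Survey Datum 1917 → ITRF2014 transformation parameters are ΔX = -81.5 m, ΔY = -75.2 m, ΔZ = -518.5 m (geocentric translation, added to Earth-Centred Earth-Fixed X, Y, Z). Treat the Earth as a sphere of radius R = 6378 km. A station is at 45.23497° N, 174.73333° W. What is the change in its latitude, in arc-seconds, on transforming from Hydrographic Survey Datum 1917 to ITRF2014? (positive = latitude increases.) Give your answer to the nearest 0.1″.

Δφ = -13.8″

sin φ = 0.710001, cos φ = 0.704201, sin λ = -0.091791, cos λ = -0.995778.
North component: ΔN = −sin φ cos λ·ΔX − sin φ sin λ·ΔY + cos φ·ΔZ = −(0.710001)(-0.995778)(-81.5) − (0.710001)(-0.091791)(-75.2) + (0.704201)(-518.5) = -427.65 m.
1° of latitude spans πR/180 = 111317 m, so Δφ = -427.65 / 111317 × 3600 = -13.830″.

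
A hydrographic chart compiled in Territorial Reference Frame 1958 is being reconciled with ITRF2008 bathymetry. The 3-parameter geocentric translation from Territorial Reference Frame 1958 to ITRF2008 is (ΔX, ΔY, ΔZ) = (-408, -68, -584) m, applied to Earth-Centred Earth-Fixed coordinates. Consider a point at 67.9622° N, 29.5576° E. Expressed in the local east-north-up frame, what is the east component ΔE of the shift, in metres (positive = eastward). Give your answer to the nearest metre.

ΔE = 142 m

The local east axis at (φ, λ) is (−sin λ, cos λ, 0), so ΔE = −sin(29.5576°)·(-408) + cos(29.5576°)·(-68) = 142.12 m.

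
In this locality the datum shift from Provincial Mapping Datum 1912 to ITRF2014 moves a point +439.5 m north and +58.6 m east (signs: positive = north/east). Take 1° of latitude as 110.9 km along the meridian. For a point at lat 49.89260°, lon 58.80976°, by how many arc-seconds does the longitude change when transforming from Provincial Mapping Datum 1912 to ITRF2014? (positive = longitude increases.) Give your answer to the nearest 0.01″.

Δλ = 2.95″

At latitude 49.89260°, cos φ = 0.644222.
1° of longitude at this latitude = 110.9 × cos φ = 71.44 km, so Δλ = 58.6 / 71444.3 = 0.0008202° = 2.953″.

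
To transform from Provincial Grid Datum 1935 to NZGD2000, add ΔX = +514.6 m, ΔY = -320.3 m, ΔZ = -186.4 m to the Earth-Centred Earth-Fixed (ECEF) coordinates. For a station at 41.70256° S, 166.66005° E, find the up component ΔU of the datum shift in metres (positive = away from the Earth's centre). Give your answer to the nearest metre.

ΔU = -305 m

The local up (radial) axis is (cos φ cos λ, cos φ sin λ, sin φ), giving ΔU = -373.838 − 55.176 + 124.005 = -305.01 m.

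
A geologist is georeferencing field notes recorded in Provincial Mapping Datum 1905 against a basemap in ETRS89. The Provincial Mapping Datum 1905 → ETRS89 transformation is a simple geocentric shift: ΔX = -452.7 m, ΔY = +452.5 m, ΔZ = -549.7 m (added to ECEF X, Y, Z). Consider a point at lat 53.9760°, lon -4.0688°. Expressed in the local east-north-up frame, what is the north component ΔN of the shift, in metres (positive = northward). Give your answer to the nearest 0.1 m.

At φ = 53.9760°, λ = -4.0688°: sin φ = 0.808771, cos φ = 0.588124, sin λ = -0.070954, cos λ = 0.997480.
ΔN = −sin φ cos λ·ΔX − sin φ sin λ·ΔY + cos φ·ΔZ = −(0.808771)(0.997480)(-452.7) − (0.808771)(-0.070954)(452.5) + (0.588124)(-549.7) = 67.88 m.

ΔN = 67.9 m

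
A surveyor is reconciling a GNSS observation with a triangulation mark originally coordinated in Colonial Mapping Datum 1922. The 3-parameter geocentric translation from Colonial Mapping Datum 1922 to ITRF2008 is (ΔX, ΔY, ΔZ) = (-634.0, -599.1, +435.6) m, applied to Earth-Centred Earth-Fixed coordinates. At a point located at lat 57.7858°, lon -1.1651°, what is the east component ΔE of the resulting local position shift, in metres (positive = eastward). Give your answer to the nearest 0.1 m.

ΔE = -611.9 m

At φ = 57.7858°, λ = -1.1651°: sin φ = 0.846061, cos φ = 0.533086, sin λ = -0.020333, cos λ = 0.999793.
ΔE = −sin λ·ΔX + cos λ·ΔY = −(-0.020333)·(-634.0) + (0.999793)·(-599.1) = -611.87 m.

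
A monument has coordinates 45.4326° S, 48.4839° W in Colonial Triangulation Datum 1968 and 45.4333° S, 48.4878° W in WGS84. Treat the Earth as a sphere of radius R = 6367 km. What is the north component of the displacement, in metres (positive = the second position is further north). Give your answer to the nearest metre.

Δφ = -45.4333° − -45.4326° = -0.0007°; Δλ = -48.4878° − -48.4839° = -0.0039°.
1° along a meridian = πR/180 = 111125 m.
ΔN = Δφ × 111125 = -77.8 m; ΔE = Δλ × 111125 × cos(-45.4326°) = -0.0039 × 111125 × 0.701748 = -304.1 m.

ΔN = -78 m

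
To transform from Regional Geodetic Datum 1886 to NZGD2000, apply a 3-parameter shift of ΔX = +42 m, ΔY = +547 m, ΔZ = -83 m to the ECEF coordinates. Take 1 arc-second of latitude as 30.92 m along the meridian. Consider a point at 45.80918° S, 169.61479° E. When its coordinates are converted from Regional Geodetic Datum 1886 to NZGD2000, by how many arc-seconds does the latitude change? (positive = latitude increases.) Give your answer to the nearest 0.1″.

Δφ = -0.5″

sin φ = -0.717022, cos φ = 0.697050, sin λ = 0.180265, cos λ = -0.983618.
North component: ΔN = −sin φ cos λ·ΔX − sin φ sin λ·ΔY + cos φ·ΔZ = −(-0.717022)(-0.983618)(42) − (-0.717022)(0.180265)(547) + (0.697050)(-83) = -16.77 m.
1° of latitude spans 3600 × 30.92 = 111312 m, so Δφ = -16.77 / 111312 × 3600 = -0.543″.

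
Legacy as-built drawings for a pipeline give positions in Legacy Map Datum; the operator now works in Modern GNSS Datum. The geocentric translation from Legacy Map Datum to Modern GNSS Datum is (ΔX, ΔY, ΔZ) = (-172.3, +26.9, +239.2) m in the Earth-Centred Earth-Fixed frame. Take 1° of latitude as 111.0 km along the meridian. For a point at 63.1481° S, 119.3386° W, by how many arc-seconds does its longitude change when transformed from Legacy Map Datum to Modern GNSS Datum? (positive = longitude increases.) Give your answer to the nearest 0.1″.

Δλ = -11.7″

sin φ = -0.892177, cos φ = 0.451686, sin λ = -0.871739, cos λ = -0.489970.
East component: ΔE = −sin λ·ΔX + cos λ·ΔY = −(-0.871739)(-172.3) + (-0.489970)(26.9) = -163.38 m.
1° of latitude spans 111000 m; at latitude φ, 1° of longitude spans that × cos φ = 50137.1 m, so Δλ = -163.38 / 50137.1 × 3600 = -11.731″.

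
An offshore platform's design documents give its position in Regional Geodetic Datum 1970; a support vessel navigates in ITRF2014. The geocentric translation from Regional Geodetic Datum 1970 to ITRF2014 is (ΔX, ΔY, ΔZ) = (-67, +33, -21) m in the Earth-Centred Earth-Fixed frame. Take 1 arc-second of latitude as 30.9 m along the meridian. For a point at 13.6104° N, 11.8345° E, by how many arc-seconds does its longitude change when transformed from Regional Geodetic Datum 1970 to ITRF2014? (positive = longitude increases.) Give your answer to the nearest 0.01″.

Δλ = 1.53″

sin φ = 0.235319, cos φ = 0.971918, sin λ = 0.205085, cos λ = 0.978744.
East component: ΔE = −sin λ·ΔX + cos λ·ΔY = −(0.205085)(-67) + (0.978744)(33) = 46.04 m.
1° of latitude spans 3600 × 30.90 = 111240 m; at latitude φ, 1° of longitude spans that × cos φ = 108116.2 m, so Δλ = 46.04 / 108116.2 × 3600 = 1.533″.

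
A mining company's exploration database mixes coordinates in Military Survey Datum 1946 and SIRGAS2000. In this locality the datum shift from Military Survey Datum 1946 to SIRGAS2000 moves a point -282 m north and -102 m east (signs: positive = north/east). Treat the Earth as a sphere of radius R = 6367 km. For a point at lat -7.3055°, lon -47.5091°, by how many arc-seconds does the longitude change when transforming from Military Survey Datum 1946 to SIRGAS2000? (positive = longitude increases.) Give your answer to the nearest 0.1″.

Δλ = -3.3″

At latitude -7.3055°, cos φ = 0.991882.
One radian of longitude at latitude φ spans R cos φ, so Δλ = ΔE / (R cos φ) = -102.0 / (6367000 × 0.991882) = -1.6151e-05 rad = -3.331″.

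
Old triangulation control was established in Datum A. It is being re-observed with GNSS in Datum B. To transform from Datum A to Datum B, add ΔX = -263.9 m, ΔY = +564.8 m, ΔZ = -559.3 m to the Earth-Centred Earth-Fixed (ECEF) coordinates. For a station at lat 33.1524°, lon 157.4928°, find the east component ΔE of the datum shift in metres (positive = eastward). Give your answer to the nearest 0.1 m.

ΔE = -420.8 m

At φ = 33.1524°, λ = 157.4928°: sin φ = 0.546868, cos φ = 0.837219, sin λ = 0.382800, cos λ = -0.923831.
ΔE = −sin λ·ΔX + cos λ·ΔY = −(0.382800)·(-263.9) + (-0.923831)·(564.8) = -420.76 m.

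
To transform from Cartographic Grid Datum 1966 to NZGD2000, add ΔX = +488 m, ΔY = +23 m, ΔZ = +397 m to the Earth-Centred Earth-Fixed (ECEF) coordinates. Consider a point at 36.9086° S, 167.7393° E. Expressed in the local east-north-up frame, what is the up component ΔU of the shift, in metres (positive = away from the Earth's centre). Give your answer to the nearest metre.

At φ = -36.9086°, λ = 167.7393°: sin φ = -0.600540, cos φ = 0.799595, sin λ = 0.212360, cos λ = -0.977191.
ΔU = cos φ cos λ·ΔX + cos φ sin λ·ΔY + sin φ·ΔZ = (0.799595)(-0.977191)(488) + (0.799595)(0.212360)(23) + (-0.600540)(397) = -615.81 m.

ΔU = -616 m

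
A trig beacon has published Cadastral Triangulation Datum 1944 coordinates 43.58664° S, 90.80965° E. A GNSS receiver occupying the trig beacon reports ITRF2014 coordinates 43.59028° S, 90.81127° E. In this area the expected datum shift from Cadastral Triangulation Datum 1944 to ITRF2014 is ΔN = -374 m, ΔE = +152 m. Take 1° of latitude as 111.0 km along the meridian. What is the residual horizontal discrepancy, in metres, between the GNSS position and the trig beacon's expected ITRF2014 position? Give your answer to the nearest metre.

37 m

Observed coordinate differences: Δφ = -0.00364°, Δλ = +0.00162°.
Converting to metres (1° lat = 111000 m, cos φ = 0.724333): observed ΔN = -404.0 m, observed ΔE = 130.2 m.
Subtracting the expected shift leaves a residual of -404.0 − (-374) = -30.0 m north and 130.2 − (152) = -21.8 m east.
Residual distance = √((-30.0)² + (-21.8)²) = 37.1 m.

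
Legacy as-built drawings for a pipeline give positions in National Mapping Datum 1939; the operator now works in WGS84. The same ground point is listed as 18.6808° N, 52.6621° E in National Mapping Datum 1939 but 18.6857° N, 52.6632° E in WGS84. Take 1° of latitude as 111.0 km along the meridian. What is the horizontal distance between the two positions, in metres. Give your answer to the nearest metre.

Δφ = 18.6857° − 18.6808° = +0.0049°; Δλ = 52.6632° − 52.6621° = +0.0011°.
ΔN = Δφ × 111000 = 543.9 m; ΔE = Δλ × 111000 × cos(18.6808°) = +0.0011 × 111000 × 0.947318 = 115.7 m.
Distance = √(ΔE² + ΔN²) = √(115.7² + 543.9²) = 556.1 m.

556 m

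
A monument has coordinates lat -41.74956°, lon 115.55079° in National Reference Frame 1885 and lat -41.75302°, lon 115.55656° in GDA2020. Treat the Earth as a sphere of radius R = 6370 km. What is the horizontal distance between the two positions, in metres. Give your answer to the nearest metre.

614 m

Δφ = -41.75302° − -41.74956° = -0.00346°; Δλ = 115.55656° − 115.55079° = +0.00577°.
1° along a meridian = πR/180 = 111177 m.
ΔN = Δφ × 111177 = -384.7 m; ΔE = Δλ × 111177 × cos(-41.74956°) = +0.00577 × 111177 × 0.746062 = 478.6 m.
Distance = √(ΔE² + ΔN²) = √(478.6² + (-384.7)²) = 614.0 m.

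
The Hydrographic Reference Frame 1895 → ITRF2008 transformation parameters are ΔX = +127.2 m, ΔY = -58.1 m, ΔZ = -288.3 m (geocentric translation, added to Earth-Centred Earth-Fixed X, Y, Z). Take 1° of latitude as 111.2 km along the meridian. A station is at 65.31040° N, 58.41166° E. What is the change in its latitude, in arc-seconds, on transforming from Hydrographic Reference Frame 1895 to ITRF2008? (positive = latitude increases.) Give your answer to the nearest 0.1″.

sin φ = 0.908584, cos φ = 0.417702, sin λ = 0.851834, cos λ = 0.523813.
North component: ΔN = −sin φ cos λ·ΔX − sin φ sin λ·ΔY + cos φ·ΔZ = −(0.908584)(0.523813)(127.2) − (0.908584)(0.851834)(-58.1) + (0.417702)(-288.3) = -135.99 m.
1° of latitude spans 111200 m, so Δφ = -135.99 / 111200 × 3600 = -4.403″.

Δφ = -4.4″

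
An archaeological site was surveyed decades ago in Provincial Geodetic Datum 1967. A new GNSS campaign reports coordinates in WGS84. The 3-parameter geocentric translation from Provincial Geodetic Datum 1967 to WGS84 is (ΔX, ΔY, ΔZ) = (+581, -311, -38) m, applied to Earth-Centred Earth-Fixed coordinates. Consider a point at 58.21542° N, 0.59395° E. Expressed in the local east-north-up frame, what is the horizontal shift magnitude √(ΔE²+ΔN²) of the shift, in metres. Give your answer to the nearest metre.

At φ = 58.21542°, λ = 0.59395°: sin φ = 0.850034, cos φ = 0.526727, sin λ = 0.010366, cos λ = 0.999946.
ΔE = −sin λ·ΔX + cos λ·ΔY = −(0.010366)·(581) + (0.999946)·(-311) = -317.01 m.
ΔN = −sin φ cos λ·ΔX − sin φ sin λ·ΔY + cos φ·ΔZ = −(0.850034)(0.999946)(581) − (0.850034)(0.010366)(-311) + (0.526727)(-38) = -511.12 m.
Horizontal magnitude = √(ΔE² + ΔN²) = √((-317.01)² + (-511.12)²) = 601.44 m.

601 m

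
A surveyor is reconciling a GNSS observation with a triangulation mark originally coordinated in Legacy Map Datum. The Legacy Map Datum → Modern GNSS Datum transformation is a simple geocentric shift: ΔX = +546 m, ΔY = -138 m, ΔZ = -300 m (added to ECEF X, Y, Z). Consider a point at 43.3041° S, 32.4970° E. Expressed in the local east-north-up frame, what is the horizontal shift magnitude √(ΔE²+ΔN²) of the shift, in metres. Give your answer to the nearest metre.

412 m

The local east axis at (φ, λ) is (−sin λ, cos λ, 0), so ΔE = −sin(32.4970°)·546 + cos(32.4970°)·(-138) = -409.73 m.
The local north axis is (−sin φ cos λ, −sin φ sin λ, cos φ), giving ΔN = 315.848 − 50.851 − 218.317 = 46.68 m.
Horizontal magnitude = √(ΔE² + ΔN²) = √((-409.73)² + 46.68²) = 412.38 m.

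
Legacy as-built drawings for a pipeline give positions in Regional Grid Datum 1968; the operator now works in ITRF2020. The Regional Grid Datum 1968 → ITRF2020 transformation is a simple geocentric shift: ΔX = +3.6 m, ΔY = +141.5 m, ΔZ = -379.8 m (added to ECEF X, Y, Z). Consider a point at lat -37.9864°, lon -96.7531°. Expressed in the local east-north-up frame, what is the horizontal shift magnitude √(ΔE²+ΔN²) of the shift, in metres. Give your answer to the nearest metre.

386 m

The local east axis at (φ, λ) is (−sin λ, cos λ, 0), so ΔE = −sin(-96.7531°)·3.6 + cos(-96.7531°)·141.5 = -13.06 m.
The local north axis is (−sin φ cos λ, −sin φ sin λ, cos φ), giving ΔN = -0.261 − 86.485 − 299.342 = -386.09 m.
Horizontal magnitude = √(ΔE² + ΔN²) = √((-13.06)² + (-386.09)²) = 386.31 m.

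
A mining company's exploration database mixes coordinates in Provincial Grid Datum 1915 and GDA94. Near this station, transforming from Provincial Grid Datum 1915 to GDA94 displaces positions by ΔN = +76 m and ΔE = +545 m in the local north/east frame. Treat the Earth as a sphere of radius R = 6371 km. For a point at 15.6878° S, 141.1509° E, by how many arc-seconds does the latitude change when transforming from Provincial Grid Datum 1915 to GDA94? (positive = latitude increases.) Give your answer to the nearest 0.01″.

Δφ = 2.46″

On a sphere of radius R, 1 rad of latitude = R, so Δφ = ΔN / R = 76.0 / 6371000 = 1.1929e-05 rad = 2.461″.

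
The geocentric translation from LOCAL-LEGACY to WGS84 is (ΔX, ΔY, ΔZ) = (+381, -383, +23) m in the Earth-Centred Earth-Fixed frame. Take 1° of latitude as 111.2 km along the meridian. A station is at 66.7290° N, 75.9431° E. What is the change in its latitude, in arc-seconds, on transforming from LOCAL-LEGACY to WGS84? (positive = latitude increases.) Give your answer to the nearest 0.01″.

Δφ = 8.59″

sin φ = 0.918646, cos φ = 0.395081, sin λ = 0.970055, cos λ = 0.242885.
North component: ΔN = −sin φ cos λ·ΔX − sin φ sin λ·ΔY + cos φ·ΔZ = −(0.918646)(0.242885)(381) − (0.918646)(0.970055)(-383) + (0.395081)(23) = 265.38 m.
1° of latitude spans 111200 m, so Δφ = 265.38 / 111200 × 3600 = 8.591″.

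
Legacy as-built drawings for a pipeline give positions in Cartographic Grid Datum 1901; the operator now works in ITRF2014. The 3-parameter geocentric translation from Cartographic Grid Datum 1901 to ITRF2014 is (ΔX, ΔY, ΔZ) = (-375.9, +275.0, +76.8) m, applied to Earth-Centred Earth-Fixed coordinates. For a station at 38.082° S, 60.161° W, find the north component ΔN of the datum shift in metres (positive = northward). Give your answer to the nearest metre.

The local north axis is (−sin φ cos λ, −sin φ sin λ, cos φ), giving ΔN = -115.361 − 147.130 + 60.451 = -202.04 m.

ΔN = -202 m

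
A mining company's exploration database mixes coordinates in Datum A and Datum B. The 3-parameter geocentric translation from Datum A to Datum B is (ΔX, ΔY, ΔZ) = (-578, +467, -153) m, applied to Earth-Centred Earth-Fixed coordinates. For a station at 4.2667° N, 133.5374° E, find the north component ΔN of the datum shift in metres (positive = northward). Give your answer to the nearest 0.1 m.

ΔN = -207.4 m

At φ = 4.2667°, λ = 133.5374°: sin φ = 0.074399, cos φ = 0.997229, sin λ = 0.724925, cos λ = -0.688828.
ΔN = −sin φ cos λ·ΔX − sin φ sin λ·ΔY + cos φ·ΔZ = −(0.074399)(-0.688828)(-578) − (0.074399)(0.724925)(467) + (0.997229)(-153) = -207.38 m.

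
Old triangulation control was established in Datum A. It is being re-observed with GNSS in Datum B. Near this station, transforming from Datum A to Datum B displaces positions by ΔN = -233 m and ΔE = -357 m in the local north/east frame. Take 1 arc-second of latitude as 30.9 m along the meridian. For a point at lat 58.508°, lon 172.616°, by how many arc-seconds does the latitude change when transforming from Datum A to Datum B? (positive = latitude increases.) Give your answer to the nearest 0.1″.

1″ of latitude = 30.90 m, so Δφ = -233.0 / 30.90 = -7.540″.

Δφ = -7.5″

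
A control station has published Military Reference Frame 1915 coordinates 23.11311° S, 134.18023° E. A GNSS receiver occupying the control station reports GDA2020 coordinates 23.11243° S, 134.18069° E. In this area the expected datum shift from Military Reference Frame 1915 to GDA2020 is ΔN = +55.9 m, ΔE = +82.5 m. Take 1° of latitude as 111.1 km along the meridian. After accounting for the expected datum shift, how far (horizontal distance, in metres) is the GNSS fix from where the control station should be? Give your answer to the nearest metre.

41 m

Observed coordinate differences: Δφ = +0.00068°, Δλ = +0.00046°.
Converting to metres (1° lat = 111100 m, cos φ = 0.919732): observed ΔN = 75.5 m, observed ΔE = 47.0 m.
Subtracting the expected shift leaves a residual of 75.5 − (55.9) = 19.6 m north and 47.0 − (82.5) = -35.5 m east.
Residual distance = √(19.6² + (-35.5)²) = 40.6 m.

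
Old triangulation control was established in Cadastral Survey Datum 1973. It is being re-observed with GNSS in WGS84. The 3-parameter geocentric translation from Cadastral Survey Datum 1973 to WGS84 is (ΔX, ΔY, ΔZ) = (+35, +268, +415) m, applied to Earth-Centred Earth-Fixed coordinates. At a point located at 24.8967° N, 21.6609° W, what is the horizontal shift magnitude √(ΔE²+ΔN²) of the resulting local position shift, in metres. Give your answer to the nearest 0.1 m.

The local east axis at (φ, λ) is (−sin λ, cos λ, 0), so ΔE = −sin(-21.6609°)·35 + cos(-21.6609°)·268 = 261.99 m.
The local north axis is (−sin φ cos λ, −sin φ sin λ, cos φ), giving ΔN = -13.694 + 41.645 + 376.433 = 404.38 m.
Horizontal magnitude = √(ΔE² + ΔN²) = √(261.99² + 404.38²) = 481.84 m.

481.8 m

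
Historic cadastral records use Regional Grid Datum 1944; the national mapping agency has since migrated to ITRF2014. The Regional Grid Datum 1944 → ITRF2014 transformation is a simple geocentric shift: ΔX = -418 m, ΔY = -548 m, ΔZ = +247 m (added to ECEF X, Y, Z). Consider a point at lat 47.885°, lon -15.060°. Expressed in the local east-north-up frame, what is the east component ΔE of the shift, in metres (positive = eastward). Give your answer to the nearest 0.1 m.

ΔE = -637.8 m

At φ = 47.885°, λ = -15.060°: sin φ = 0.741800, cos φ = 0.670621, sin λ = -0.259830, cos λ = 0.965654.
ΔE = −sin λ·ΔX + cos λ·ΔY = −(-0.259830)·(-418) + (0.965654)·(-548) = -637.79 m.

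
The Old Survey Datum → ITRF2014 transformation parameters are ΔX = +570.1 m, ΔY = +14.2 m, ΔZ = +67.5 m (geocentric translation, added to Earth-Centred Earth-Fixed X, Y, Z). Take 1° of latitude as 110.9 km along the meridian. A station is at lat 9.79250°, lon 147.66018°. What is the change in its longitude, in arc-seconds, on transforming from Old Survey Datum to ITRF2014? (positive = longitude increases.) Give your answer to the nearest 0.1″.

Δλ = -10.4″

sin φ = 0.170081, cos φ = 0.985430, sin λ = 0.534940, cos λ = -0.844890.
East component: ΔE = −sin λ·ΔX + cos λ·ΔY = −(0.534940)(570.1) + (-0.844890)(14.2) = -316.97 m.
1° of latitude spans 110900 m; at latitude φ, 1° of longitude spans that × cos φ = 109284.2 m, so Δλ = -316.97 / 109284.2 × 3600 = -10.441″.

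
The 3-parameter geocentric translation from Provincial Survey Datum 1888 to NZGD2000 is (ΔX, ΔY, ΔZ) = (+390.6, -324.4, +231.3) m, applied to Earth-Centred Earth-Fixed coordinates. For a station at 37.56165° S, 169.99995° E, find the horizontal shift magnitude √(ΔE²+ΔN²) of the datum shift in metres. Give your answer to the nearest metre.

At φ = -37.56165°, λ = 169.99995°: sin φ = -0.609615, cos φ = 0.792698, sin λ = 0.173649, cos λ = -0.984808.
ΔE = −sin λ·ΔX + cos λ·ΔY = −(0.173649)·(390.6) + (-0.984808)·(-324.4) = 251.64 m.
ΔN = −sin φ cos λ·ΔX − sin φ sin λ·ΔY + cos φ·ΔZ = −(-0.609615)(-0.984808)(390.6) − (-0.609615)(0.173649)(-324.4) + (0.792698)(231.3) = -85.49 m.
Horizontal magnitude = √(ΔE² + ΔN²) = √(251.64² + (-85.49)²) = 265.77 m.

266 m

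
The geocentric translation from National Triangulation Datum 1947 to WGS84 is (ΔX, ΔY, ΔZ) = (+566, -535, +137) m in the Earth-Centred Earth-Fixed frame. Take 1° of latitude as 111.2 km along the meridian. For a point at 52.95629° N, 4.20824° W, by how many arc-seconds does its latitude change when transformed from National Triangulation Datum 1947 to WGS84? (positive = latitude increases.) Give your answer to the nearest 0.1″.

Δφ = -12.9″

sin φ = 0.798176, cos φ = 0.602424, sin λ = -0.073382, cos λ = 0.997304.
North component: ΔN = −sin φ cos λ·ΔX − sin φ sin λ·ΔY + cos φ·ΔZ = −(0.798176)(0.997304)(566) − (0.798176)(-0.073382)(-535) + (0.602424)(137) = -399.35 m.
1° of latitude spans 111200 m, so Δφ = -399.35 / 111200 × 3600 = -12.929″.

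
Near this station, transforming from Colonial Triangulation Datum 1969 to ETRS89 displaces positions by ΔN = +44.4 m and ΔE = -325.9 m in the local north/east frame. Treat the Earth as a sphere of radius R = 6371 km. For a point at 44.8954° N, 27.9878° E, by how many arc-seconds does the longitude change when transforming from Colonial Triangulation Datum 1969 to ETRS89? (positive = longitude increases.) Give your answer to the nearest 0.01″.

Δλ = -14.89″

At latitude 44.8954°, cos φ = 0.708397.
One radian of longitude at latitude φ spans R cos φ, so Δλ = ΔE / (R cos φ) = -325.9 / (6371000 × 0.708397) = -7.2210e-05 rad = -14.894″.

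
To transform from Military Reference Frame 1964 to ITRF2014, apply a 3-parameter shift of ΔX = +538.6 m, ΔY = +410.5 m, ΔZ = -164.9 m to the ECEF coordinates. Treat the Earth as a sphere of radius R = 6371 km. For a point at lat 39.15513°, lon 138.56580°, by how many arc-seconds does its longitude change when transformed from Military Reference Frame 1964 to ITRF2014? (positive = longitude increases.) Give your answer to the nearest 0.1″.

Δλ = -27.7″

sin φ = 0.631422, cos φ = 0.775439, sin λ = 0.661759, cos λ = -0.749716.
East component: ΔE = −sin λ·ΔX + cos λ·ΔY = −(0.661759)(538.6) + (-0.749716)(410.5) = -664.18 m.
1° of latitude spans πR/180 = 111195 m; at latitude φ, 1° of longitude spans that × cos φ = 86224.9 m, so Δλ = -664.18 / 86224.9 × 3600 = -27.730″.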